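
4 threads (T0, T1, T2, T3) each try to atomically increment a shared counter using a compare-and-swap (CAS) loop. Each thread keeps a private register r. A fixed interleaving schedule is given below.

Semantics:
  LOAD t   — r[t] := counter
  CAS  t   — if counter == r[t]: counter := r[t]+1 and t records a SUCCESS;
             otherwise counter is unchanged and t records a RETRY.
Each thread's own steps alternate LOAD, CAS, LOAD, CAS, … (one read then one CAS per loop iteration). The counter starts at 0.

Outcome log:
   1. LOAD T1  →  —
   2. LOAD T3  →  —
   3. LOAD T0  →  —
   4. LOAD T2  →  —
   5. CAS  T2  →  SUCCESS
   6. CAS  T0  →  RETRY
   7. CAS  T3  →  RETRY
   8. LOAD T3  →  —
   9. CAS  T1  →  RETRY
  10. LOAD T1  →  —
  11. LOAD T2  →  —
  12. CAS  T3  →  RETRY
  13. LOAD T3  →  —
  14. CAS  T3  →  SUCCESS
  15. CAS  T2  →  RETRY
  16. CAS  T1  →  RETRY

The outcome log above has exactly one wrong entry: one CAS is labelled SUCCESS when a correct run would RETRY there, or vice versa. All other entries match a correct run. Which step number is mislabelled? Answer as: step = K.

Correct run:
#1 T1 reads 0
#2 T3 reads 0
#3 T0 reads 0
#4 T2 reads 0
#5 T2 CAS(0→1) writes; counter now 1
#6 T0 CAS(0→1) fails; counter now 1
#7 T3 CAS(0→1) fails; counter now 1
#8 T3 reads 1
#9 T1 CAS(0→1) fails; counter now 1
#10 T1 reads 1
#11 T2 reads 1
#12 T3 CAS(1→2) writes; counter now 2
#13 T3 reads 2
#14 T3 CAS(2→3) writes; counter now 3
#15 T2 CAS(1→2) fails; counter now 3
#16 T1 CAS(1→2) fails; counter now 3
Log disagrees first at step 12.

step = 12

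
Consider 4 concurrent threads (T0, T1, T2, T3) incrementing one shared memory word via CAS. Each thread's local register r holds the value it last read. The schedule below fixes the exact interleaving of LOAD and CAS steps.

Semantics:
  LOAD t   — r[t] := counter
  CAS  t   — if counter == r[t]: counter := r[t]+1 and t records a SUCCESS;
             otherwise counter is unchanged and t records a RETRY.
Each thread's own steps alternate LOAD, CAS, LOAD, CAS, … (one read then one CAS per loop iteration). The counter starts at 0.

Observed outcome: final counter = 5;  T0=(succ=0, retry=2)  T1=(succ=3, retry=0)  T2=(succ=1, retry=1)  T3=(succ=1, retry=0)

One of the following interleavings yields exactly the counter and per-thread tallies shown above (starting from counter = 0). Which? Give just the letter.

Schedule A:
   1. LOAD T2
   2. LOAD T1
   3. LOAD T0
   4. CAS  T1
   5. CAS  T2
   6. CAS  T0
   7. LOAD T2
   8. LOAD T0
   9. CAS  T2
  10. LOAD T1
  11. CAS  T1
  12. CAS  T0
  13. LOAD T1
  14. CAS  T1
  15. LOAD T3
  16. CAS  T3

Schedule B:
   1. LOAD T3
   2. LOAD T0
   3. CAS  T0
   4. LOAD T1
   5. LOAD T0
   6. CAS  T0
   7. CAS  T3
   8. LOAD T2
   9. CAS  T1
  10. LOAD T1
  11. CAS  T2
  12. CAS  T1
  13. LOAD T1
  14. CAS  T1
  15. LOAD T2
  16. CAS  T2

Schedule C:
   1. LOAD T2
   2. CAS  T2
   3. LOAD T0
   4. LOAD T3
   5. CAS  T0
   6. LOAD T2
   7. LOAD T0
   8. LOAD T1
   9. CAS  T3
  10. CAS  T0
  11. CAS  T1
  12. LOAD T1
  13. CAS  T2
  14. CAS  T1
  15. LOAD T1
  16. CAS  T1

Run A:
   1) LOAD T2:  M=0  r_T2=0
   2) LOAD T1:  M=0  r_T1=0
   3) LOAD T0:  M=0  r_T0=0
   4) CAS  T1:  M=1  r_T1=0 ✓
   5) CAS  T2:  M=1  r_T2=0 ✗
   6) CAS  T0:  M=1  r_T0=0 ✗
   7) LOAD T2:  M=1  r_T2=1
   8) LOAD T0:  M=1  r_T0=1
   9) CAS  T2:  M=2  r_T2=1 ✓
  10) LOAD T1:  M=2  r_T1=2
  11) CAS  T1:  M=3  r_T1=2 ✓
  12) CAS  T0:  M=3  r_T0=1 ✗
  13) LOAD T1:  M=3  r_T1=3
  14) CAS  T1:  M=4  r_T1=3 ✓
  15) LOAD T3:  M=4  r_T3=4
  16) CAS  T3:  M=5  r_T3=4 ✓

A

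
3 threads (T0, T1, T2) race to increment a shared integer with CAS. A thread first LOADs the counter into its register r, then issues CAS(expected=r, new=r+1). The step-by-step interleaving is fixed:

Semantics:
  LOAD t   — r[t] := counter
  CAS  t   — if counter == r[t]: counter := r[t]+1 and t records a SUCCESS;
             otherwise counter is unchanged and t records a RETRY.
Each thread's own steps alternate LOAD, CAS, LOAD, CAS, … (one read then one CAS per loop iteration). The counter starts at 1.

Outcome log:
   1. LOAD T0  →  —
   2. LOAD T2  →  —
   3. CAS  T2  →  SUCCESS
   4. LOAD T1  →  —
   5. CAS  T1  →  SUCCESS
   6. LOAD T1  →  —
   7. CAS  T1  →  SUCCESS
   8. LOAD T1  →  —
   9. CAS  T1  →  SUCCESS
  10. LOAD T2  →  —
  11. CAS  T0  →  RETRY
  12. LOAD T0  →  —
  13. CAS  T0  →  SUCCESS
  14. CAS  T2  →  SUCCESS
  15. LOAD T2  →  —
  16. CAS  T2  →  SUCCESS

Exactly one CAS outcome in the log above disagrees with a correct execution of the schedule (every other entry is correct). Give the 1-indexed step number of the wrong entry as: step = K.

step = 14

Re-executing:
#1 T0 reads 1
#2 T2 reads 1
#3 T2 CAS(1→2) writes; counter now 2
#4 T1 reads 2
#5 T1 CAS(2→3) writes; counter now 3
#6 T1 reads 3
#7 T1 CAS(3→4) writes; counter now 4
#8 T1 reads 4
#9 T1 CAS(4→5) writes; counter now 5
#10 T2 reads 5
#11 T0 CAS(1→2) fails; counter now 5
#12 T0 reads 5
#13 T0 CAS(5→6) writes; counter now 6
#14 T2 CAS(5→6) fails; counter now 6
#15 T2 reads 6
#16 T2 CAS(6→7) writes; counter now 7
Mismatch at 14.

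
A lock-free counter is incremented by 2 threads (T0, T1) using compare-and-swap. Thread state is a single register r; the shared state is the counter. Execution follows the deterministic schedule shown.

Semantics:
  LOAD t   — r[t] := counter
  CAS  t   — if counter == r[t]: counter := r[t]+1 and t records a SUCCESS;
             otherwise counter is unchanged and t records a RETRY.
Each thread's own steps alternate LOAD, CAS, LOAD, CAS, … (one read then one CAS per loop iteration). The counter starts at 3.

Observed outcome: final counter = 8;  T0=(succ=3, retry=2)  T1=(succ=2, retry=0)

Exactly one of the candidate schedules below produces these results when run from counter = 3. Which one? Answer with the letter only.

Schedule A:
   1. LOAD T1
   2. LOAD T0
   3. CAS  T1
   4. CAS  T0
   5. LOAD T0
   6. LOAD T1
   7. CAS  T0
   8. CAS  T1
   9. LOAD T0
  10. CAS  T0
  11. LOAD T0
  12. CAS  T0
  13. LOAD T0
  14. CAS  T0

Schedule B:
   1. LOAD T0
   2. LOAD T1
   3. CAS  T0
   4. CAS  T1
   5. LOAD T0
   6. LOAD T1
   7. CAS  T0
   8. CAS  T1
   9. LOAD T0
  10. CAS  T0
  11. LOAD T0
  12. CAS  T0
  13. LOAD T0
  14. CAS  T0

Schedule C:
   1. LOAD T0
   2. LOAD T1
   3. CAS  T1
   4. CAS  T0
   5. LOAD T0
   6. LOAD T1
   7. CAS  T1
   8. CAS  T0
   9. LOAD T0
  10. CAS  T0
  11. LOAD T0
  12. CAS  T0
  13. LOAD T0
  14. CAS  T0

C

Run C:
T0 LOAD — after: cnt=3, r=3 — load
T1 LOAD — after: cnt=3, r=3 — load
T1 CAS — after: cnt=4, r=3 — ok
T0 CAS — after: cnt=4, r=3 — retry
T0 LOAD — after: cnt=4, r=4 — load
T1 LOAD — after: cnt=4, r=4 — load
T1 CAS — after: cnt=5, r=4 — ok
T0 CAS — after: cnt=5, r=4 — retry
T0 LOAD — after: cnt=5, r=5 — load
T0 CAS — after: cnt=6, r=5 — ok
T0 LOAD — after: cnt=6, r=6 — load
T0 CAS — after: cnt=7, r=6 — ok
T0 LOAD — after: cnt=7, r=7 — load
T0 CAS — after: cnt=8, r=7 — ok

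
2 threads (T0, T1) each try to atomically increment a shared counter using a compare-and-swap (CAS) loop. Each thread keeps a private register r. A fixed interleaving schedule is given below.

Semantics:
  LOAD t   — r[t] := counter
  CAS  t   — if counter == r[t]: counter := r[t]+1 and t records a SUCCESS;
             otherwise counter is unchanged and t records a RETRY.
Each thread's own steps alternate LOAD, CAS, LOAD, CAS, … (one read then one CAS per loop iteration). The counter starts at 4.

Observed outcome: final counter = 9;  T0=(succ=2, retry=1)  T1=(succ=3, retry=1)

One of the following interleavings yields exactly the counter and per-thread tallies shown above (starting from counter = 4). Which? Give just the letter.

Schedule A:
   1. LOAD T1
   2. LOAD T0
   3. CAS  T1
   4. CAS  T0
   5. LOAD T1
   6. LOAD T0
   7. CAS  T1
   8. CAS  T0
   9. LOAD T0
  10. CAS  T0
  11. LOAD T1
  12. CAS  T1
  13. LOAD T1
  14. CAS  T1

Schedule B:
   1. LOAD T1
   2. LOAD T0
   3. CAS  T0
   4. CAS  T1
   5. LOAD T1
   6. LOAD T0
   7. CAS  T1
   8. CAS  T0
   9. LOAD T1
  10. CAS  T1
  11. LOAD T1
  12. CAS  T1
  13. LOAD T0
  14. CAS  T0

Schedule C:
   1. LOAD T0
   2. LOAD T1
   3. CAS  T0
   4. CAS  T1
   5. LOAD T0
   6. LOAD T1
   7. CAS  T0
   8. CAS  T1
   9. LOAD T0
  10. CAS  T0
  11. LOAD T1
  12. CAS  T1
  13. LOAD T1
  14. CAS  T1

Tracing schedule B:
1. LOAD T1 → mem=4 r[T1]=4 [LOAD]
2. LOAD T0 → mem=4 r[T0]=4 [LOAD]
3. CAS T0 → mem=5 r[T0]=4 [OK]
4. CAS T1 → mem=5 r[T1]=4 [RETRY]
5. LOAD T1 → mem=5 r[T1]=5 [LOAD]
6. LOAD T0 → mem=5 r[T0]=5 [LOAD]
7. CAS T1 → mem=6 r[T1]=5 [OK]
8. CAS T0 → mem=6 r[T0]=5 [RETRY]
9. LOAD T1 → mem=6 r[T1]=6 [LOAD]
10. CAS T1 → mem=7 r[T1]=6 [OK]
11. LOAD T1 → mem=7 r[T1]=7 [LOAD]
12. CAS T1 → mem=8 r[T1]=7 [OK]
13. LOAD T0 → mem=8 r[T0]=8 [LOAD]
14. CAS T0 → mem=9 r[T0]=8 [OK]

B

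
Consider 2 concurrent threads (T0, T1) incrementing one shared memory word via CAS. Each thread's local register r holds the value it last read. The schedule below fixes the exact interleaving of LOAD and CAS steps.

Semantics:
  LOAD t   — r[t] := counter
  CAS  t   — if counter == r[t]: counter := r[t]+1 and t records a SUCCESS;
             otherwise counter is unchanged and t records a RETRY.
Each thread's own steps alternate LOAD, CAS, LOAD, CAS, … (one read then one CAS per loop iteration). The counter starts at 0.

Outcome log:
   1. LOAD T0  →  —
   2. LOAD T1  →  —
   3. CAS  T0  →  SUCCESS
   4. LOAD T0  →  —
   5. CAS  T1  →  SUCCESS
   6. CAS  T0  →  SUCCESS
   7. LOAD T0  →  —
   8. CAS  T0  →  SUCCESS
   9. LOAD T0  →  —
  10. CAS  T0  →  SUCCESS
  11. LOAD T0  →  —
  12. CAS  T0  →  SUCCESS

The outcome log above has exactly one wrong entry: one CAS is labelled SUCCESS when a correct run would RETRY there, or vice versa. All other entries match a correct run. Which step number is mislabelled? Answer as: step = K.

step = 5

Reference trace:
1. LOAD T0 → mem=0 r[T0]=0 [LOAD]
2. LOAD T1 → mem=0 r[T1]=0 [LOAD]
3. CAS T0 → mem=1 r[T0]=0 [OK]
4. LOAD T0 → mem=1 r[T0]=1 [LOAD]
5. CAS T1 → mem=1 r[T1]=0 [RETRY]
6. CAS T0 → mem=2 r[T0]=1 [OK]
7. LOAD T0 → mem=2 r[T0]=2 [LOAD]
8. CAS T0 → mem=3 r[T0]=2 [OK]
9. LOAD T0 → mem=3 r[T0]=3 [LOAD]
10. CAS T0 → mem=4 r[T0]=3 [OK]
11. LOAD T0 → mem=4 r[T0]=4 [LOAD]
12. CAS T0 → mem=5 r[T0]=4 [OK]
Flip is step 5.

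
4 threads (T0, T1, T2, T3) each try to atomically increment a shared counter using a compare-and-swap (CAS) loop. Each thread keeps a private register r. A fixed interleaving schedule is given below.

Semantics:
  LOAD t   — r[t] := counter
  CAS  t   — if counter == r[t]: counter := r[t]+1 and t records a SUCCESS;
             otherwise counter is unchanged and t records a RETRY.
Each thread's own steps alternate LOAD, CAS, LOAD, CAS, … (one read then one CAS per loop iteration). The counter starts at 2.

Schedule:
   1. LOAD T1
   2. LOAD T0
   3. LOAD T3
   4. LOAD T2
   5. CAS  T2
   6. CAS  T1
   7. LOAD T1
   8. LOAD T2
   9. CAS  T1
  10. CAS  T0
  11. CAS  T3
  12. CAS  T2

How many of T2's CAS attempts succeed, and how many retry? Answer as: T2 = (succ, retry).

T2 = (1, 1)

T1 LOAD — after: cnt=2, r=2 — load
T0 LOAD — after: cnt=2, r=2 — load
T3 LOAD — after: cnt=2, r=2 — load
T2 LOAD — after: cnt=2, r=2 — load
T2 CAS — after: cnt=3, r=2 — ok
T1 CAS — after: cnt=3, r=2 — retry
T1 LOAD — after: cnt=3, r=3 — load
T2 LOAD — after: cnt=3, r=3 — load
T1 CAS — after: cnt=4, r=3 — ok
T0 CAS — after: cnt=4, r=2 — retry
T3 CAS — after: cnt=4, r=2 — retry
T2 CAS — after: cnt=4, r=3 — retry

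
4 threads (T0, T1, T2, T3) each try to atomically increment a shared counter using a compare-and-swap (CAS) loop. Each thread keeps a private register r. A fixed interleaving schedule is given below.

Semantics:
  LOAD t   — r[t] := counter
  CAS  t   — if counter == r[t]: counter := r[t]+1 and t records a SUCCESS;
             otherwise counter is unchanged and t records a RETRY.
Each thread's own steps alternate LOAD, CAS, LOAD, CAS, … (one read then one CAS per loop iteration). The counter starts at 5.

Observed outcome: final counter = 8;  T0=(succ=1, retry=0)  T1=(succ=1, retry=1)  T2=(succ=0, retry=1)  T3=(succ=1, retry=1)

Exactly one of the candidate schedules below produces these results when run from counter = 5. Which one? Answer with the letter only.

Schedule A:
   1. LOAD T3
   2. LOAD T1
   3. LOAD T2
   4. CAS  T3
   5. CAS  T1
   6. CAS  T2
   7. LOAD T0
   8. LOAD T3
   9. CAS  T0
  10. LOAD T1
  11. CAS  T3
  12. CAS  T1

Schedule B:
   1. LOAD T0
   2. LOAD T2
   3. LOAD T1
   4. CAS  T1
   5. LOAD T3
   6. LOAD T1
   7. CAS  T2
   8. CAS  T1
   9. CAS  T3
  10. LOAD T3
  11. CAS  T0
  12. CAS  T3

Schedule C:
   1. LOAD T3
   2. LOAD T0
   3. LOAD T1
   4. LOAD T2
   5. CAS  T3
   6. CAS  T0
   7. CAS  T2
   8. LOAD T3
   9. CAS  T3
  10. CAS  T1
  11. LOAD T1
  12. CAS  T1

Run A:
[1] T3.load  rd  (counter 5, T3.r 5)
[2] T1.load  rd  (counter 5, T1.r 5)
[3] T2.load  rd  (counter 5, T2.r 5)
[4] T3.cas  hit  (counter 6, T3.r 5)
[5] T1.cas  miss  (counter 6, T1.r 5)
[6] T2.cas  miss  (counter 6, T2.r 5)
[7] T0.load  rd  (counter 6, T0.r 6)
[8] T3.load  rd  (counter 6, T3.r 6)
[9] T0.cas  hit  (counter 7, T0.r 6)
[10] T1.load  rd  (counter 7, T1.r 7)
[11] T3.cas  miss  (counter 7, T3.r 6)
[12] T1.cas  hit  (counter 8, T1.r 7)

A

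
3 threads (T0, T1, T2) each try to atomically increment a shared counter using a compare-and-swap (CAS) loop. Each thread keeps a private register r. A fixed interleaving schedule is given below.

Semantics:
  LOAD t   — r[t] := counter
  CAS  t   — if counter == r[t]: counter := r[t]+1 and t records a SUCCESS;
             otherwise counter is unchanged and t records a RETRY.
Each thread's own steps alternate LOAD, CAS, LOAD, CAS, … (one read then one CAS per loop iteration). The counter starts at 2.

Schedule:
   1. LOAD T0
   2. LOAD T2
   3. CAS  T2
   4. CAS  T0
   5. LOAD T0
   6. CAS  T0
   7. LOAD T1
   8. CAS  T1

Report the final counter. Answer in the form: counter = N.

counter = 5

1. LOAD T0 → mem=2 r[T0]=2 [LOAD]
2. LOAD T2 → mem=2 r[T2]=2 [LOAD]
3. CAS T2 → mem=3 r[T2]=2 [OK]
4. CAS T0 → mem=3 r[T0]=2 [RETRY]
5. LOAD T0 → mem=3 r[T0]=3 [LOAD]
6. CAS T0 → mem=4 r[T0]=3 [OK]
7. LOAD T1 → mem=4 r[T1]=4 [LOAD]
8. CAS T1 → mem=5 r[T1]=4 [OK]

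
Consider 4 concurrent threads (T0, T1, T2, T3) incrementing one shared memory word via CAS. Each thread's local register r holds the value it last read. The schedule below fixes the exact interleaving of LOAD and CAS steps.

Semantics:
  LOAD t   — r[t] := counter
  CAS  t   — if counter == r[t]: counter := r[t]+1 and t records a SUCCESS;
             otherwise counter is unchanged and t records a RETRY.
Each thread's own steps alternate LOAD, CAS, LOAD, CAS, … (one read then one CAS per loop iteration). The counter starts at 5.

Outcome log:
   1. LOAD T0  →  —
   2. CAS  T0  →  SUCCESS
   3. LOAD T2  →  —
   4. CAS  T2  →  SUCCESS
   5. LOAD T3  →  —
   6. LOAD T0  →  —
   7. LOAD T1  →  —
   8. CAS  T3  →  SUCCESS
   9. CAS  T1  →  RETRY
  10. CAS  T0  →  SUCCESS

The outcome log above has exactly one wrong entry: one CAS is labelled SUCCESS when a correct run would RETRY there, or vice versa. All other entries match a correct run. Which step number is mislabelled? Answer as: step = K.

step = 10

Correct run:
T0 LOAD — after: cnt=5, r=5 — load
T0 CAS — after: cnt=6, r=5 — ok
T2 LOAD — after: cnt=6, r=6 — load
T2 CAS — after: cnt=7, r=6 — ok
T3 LOAD — after: cnt=7, r=7 — load
T0 LOAD — after: cnt=7, r=7 — load
T1 LOAD — after: cnt=7, r=7 — load
T3 CAS — after: cnt=8, r=7 — ok
T1 CAS — after: cnt=8, r=7 — retry
T0 CAS — after: cnt=8, r=7 — retry
Flip is step 10.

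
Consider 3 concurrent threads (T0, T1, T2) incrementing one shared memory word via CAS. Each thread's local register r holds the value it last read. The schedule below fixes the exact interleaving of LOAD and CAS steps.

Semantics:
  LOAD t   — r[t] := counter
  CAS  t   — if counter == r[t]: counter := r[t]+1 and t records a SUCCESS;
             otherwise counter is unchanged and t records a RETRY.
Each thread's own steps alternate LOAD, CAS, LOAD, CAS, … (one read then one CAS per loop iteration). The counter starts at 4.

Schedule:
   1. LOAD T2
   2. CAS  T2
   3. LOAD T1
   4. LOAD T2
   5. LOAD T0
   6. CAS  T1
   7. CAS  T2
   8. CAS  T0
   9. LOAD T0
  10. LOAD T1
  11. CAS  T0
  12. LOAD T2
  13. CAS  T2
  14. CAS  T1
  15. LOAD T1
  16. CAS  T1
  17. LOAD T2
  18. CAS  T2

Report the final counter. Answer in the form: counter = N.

counter = 10

   1) LOAD T2:  M=4  r_T2=4
   2) CAS  T2:  M=5  r_T2=4 ✓
   3) LOAD T1:  M=5  r_T1=5
   4) LOAD T2:  M=5  r_T2=5
   5) LOAD T0:  M=5  r_T0=5
   6) CAS  T1:  M=6  r_T1=5 ✓
   7) CAS  T2:  M=6  r_T2=5 ✗
   8) CAS  T0:  M=6  r_T0=5 ✗
   9) LOAD T0:  M=6  r_T0=6
  10) LOAD T1:  M=6  r_T1=6
  11) CAS  T0:  M=7  r_T0=6 ✓
  12) LOAD T2:  M=7  r_T2=7
  13) CAS  T2:  M=8  r_T2=7 ✓
  14) CAS  T1:  M=8  r_T1=6 ✗
  15) LOAD T1:  M=8  r_T1=8
  16) CAS  T1:  M=9  r_T1=8 ✓
  17) LOAD T2:  M=9  r_T2=9
  18) CAS  T2:  M=10  r_T2=9 ✓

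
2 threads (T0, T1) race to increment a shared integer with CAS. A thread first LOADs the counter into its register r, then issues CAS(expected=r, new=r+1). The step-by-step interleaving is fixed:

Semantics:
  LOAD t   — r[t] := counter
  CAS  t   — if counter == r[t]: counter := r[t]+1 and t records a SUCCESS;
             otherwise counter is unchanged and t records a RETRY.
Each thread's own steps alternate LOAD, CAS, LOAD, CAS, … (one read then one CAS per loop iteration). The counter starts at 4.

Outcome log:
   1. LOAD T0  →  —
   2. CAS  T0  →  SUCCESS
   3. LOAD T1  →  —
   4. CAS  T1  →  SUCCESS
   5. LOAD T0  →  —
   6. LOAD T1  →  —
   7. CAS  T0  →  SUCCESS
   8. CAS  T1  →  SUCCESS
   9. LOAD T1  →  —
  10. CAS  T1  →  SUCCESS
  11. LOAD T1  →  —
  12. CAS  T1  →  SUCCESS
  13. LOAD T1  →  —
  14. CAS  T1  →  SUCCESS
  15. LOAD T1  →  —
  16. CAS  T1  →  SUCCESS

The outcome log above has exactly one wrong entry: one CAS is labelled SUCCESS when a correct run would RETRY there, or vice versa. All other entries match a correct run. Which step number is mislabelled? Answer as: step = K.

Reference trace:
step 1: T0 LOAD ⇒ load; ctr=4 reg=4
step 2: T0 CAS ⇒ ok; ctr=5 reg=4
step 3: T1 LOAD ⇒ load; ctr=5 reg=5
step 4: T1 CAS ⇒ ok; ctr=6 reg=5
step 5: T0 LOAD ⇒ load; ctr=6 reg=6
step 6: T1 LOAD ⇒ load; ctr=6 reg=6
step 7: T0 CAS ⇒ ok; ctr=7 reg=6
step 8: T1 CAS ⇒ retry; ctr=7 reg=6
step 9: T1 LOAD ⇒ load; ctr=7 reg=7
step 10: T1 CAS ⇒ ok; ctr=8 reg=7
step 11: T1 LOAD ⇒ load; ctr=8 reg=8
step 12: T1 CAS ⇒ ok; ctr=9 reg=8
step 13: T1 LOAD ⇒ load; ctr=9 reg=9
step 14: T1 CAS ⇒ ok; ctr=10 reg=9
step 15: T1 LOAD ⇒ load; ctr=10 reg=10
step 16: T1 CAS ⇒ ok; ctr=11 reg=10
Flip is step 8.

step = 8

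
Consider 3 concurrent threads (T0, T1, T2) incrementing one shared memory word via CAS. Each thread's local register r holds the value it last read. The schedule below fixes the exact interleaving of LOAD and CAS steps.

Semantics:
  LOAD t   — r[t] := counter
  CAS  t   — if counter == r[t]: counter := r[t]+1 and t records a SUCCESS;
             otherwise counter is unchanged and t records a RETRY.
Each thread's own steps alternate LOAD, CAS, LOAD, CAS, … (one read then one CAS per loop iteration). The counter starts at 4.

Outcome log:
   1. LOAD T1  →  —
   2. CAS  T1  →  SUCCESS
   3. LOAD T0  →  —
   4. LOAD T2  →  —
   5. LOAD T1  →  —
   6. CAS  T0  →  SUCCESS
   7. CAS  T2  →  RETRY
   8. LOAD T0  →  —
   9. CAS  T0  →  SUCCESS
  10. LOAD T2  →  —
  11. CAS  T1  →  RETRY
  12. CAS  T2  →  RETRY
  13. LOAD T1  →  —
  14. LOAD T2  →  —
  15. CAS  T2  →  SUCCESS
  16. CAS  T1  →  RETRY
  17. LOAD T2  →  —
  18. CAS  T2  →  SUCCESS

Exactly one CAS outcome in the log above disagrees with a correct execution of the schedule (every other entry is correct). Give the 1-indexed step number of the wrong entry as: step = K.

Re-executing:
T1 LOAD — after: cnt=4, r=4 — load
T1 CAS — after: cnt=5, r=4 — ok
T0 LOAD — after: cnt=5, r=5 — load
T2 LOAD — after: cnt=5, r=5 — load
T1 LOAD — after: cnt=5, r=5 — load
T0 CAS — after: cnt=6, r=5 — ok
T2 CAS — after: cnt=6, r=5 — retry
T0 LOAD — after: cnt=6, r=6 — load
T0 CAS — after: cnt=7, r=6 — ok
T2 LOAD — after: cnt=7, r=7 — load
T1 CAS — after: cnt=7, r=5 — retry
T2 CAS — after: cnt=8, r=7 — ok
T1 LOAD — after: cnt=8, r=8 — load
T2 LOAD — after: cnt=8, r=8 — load
T2 CAS — after: cnt=9, r=8 — ok
T1 CAS — after: cnt=9, r=8 — retry
T2 LOAD — after: cnt=9, r=9 — load
T2 CAS — after: cnt=10, r=9 — ok
Mismatch at 12.

step = 12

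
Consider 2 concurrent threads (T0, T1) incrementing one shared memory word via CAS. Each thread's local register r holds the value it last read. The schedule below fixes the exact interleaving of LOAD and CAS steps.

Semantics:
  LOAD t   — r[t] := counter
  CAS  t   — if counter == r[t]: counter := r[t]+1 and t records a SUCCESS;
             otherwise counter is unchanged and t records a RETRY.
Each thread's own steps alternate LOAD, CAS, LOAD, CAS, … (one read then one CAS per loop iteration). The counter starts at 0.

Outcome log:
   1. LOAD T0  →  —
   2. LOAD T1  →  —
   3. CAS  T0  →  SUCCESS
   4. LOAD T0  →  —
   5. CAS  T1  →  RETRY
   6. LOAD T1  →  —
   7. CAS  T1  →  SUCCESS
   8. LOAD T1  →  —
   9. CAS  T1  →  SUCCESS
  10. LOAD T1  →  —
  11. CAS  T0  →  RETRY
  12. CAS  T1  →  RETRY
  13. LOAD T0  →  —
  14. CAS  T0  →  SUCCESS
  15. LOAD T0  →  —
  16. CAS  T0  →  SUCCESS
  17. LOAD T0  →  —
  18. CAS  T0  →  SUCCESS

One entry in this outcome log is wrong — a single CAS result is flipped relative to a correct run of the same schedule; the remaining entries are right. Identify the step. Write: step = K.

step = 12

Re-executing:
[1] T0.load  rd  (counter 0, T0.r 0)
[2] T1.load  rd  (counter 0, T1.r 0)
[3] T0.cas  hit  (counter 1, T0.r 0)
[4] T0.load  rd  (counter 1, T0.r 1)
[5] T1.cas  miss  (counter 1, T1.r 0)
[6] T1.load  rd  (counter 1, T1.r 1)
[7] T1.cas  hit  (counter 2, T1.r 1)
[8] T1.load  rd  (counter 2, T1.r 2)
[9] T1.cas  hit  (counter 3, T1.r 2)
[10] T1.load  rd  (counter 3, T1.r 3)
[11] T0.cas  miss  (counter 3, T0.r 1)
[12] T1.cas  hit  (counter 4, T1.r 3)
[13] T0.load  rd  (counter 4, T0.r 4)
[14] T0.cas  hit  (counter 5, T0.r 4)
[15] T0.load  rd  (counter 5, T0.r 5)
[16] T0.cas  hit  (counter 6, T0.r 5)
[17] T0.load  rd  (counter 6, T0.r 6)
[18] T0.cas  hit  (counter 7, T0.r 6)
Log disagrees first at step 12.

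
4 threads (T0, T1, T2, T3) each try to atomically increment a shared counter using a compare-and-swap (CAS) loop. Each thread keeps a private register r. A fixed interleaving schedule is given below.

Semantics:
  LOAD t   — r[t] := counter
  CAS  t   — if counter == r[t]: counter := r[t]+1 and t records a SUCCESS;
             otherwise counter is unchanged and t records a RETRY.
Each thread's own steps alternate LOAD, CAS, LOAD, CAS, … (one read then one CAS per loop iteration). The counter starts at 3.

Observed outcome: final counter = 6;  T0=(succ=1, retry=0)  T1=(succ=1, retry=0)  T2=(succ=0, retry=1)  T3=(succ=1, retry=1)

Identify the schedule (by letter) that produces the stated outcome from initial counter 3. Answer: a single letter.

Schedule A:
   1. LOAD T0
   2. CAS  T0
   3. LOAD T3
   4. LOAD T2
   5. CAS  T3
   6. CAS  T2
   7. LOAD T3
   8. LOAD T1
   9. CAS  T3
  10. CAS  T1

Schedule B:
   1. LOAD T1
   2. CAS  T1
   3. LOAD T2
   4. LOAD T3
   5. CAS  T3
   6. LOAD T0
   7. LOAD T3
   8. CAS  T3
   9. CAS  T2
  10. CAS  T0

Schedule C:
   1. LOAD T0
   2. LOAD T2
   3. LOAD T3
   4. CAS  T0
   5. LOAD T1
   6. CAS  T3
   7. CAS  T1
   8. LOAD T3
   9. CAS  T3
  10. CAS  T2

Tracing schedule C:
   1) LOAD T0:  M=3  r_T0=3
   2) LOAD T2:  M=3  r_T2=3
   3) LOAD T3:  M=3  r_T3=3
   4) CAS  T0:  M=4  r_T0=3 ✓
   5) LOAD T1:  M=4  r_T1=4
   6) CAS  T3:  M=4  r_T3=3 ✗
   7) CAS  T1:  M=5  r_T1=4 ✓
   8) LOAD T3:  M=5  r_T3=5
   9) CAS  T3:  M=6  r_T3=5 ✓
  10) CAS  T2:  M=6  r_T2=3 ✗

C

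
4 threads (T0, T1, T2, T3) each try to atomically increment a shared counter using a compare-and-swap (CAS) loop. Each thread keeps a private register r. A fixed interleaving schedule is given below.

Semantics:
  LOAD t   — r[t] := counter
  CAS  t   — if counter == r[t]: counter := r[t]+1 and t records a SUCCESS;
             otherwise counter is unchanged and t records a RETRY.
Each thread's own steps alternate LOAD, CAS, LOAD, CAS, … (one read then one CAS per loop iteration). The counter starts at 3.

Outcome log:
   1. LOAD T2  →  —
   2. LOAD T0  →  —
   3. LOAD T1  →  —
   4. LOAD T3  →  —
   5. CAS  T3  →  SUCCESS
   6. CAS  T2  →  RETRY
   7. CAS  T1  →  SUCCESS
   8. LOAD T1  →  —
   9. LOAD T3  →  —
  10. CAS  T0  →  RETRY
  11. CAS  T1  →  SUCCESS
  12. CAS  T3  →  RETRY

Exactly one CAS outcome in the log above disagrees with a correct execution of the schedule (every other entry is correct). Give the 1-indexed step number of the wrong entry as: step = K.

Correct run:
   1) LOAD T2:  M=3  r_T2=3
   2) LOAD T0:  M=3  r_T0=3
   3) LOAD T1:  M=3  r_T1=3
   4) LOAD T3:  M=3  r_T3=3
   5) CAS  T3:  M=4  r_T3=3 ✓
   6) CAS  T2:  M=4  r_T2=3 ✗
   7) CAS  T1:  M=4  r_T1=3 ✗
   8) LOAD T1:  M=4  r_T1=4
   9) LOAD T3:  M=4  r_T3=4
  10) CAS  T0:  M=4  r_T0=3 ✗
  11) CAS  T1:  M=5  r_T1=4 ✓
  12) CAS  T3:  M=5  r_T3=4 ✗
Flip is step 7.

step = 7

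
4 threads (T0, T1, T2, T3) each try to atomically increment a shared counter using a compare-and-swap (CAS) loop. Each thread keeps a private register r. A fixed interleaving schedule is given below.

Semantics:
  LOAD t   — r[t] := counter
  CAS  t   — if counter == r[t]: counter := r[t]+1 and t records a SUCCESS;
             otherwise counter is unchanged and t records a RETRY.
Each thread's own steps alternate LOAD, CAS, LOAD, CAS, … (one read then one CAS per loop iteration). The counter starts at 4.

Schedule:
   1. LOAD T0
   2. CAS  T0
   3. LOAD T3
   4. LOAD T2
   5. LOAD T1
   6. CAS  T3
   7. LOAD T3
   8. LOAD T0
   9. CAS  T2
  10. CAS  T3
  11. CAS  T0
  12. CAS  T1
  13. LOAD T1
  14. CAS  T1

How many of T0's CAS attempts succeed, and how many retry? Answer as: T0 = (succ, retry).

T0 = (1, 1)

[1] T0.load  rd  (counter 4, T0.r 4)
[2] T0.cas  hit  (counter 5, T0.r 4)
[3] T3.load  rd  (counter 5, T3.r 5)
[4] T2.load  rd  (counter 5, T2.r 5)
[5] T1.load  rd  (counter 5, T1.r 5)
[6] T3.cas  hit  (counter 6, T3.r 5)
[7] T3.load  rd  (counter 6, T3.r 6)
[8] T0.load  rd  (counter 6, T0.r 6)
[9] T2.cas  miss  (counter 6, T2.r 5)
[10] T3.cas  hit  (counter 7, T3.r 6)
[11] T0.cas  miss  (counter 7, T0.r 6)
[12] T1.cas  miss  (counter 7, T1.r 5)
[13] T1.load  rd  (counter 7, T1.r 7)
[14] T1.cas  hit  (counter 8, T1.r 7)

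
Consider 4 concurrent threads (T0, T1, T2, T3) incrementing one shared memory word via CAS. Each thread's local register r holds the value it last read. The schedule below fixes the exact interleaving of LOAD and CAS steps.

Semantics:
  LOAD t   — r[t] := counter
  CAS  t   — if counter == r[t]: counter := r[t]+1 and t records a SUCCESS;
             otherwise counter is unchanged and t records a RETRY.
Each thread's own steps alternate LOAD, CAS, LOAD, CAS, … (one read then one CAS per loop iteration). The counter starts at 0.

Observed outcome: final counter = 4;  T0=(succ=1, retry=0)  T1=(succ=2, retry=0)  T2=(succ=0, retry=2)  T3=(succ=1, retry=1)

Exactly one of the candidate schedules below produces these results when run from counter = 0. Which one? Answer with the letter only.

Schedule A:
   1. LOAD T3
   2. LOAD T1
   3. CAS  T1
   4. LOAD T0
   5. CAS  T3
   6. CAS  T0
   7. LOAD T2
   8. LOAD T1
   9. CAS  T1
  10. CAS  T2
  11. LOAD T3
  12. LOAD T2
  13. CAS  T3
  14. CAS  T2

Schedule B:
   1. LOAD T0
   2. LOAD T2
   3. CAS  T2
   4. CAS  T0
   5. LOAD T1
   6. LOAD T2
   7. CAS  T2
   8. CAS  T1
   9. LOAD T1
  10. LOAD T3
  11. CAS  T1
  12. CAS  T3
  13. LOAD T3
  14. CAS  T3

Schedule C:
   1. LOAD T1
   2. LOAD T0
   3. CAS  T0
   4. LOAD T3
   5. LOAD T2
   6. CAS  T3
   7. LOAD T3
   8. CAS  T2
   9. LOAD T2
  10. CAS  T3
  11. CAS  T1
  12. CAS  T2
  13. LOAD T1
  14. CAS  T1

Run A:
[1] T3.load  rd  (counter 0, T3.r 0)
[2] T1.load  rd  (counter 0, T1.r 0)
[3] T1.cas  hit  (counter 1, T1.r 0)
[4] T0.load  rd  (counter 1, T0.r 1)
[5] T3.cas  miss  (counter 1, T3.r 0)
[6] T0.cas  hit  (counter 2, T0.r 1)
[7] T2.load  rd  (counter 2, T2.r 2)
[8] T1.load  rd  (counter 2, T1.r 2)
[9] T1.cas  hit  (counter 3, T1.r 2)
[10] T2.cas  miss  (counter 3, T2.r 2)
[11] T3.load  rd  (counter 3, T3.r 3)
[12] T2.load  rd  (counter 3, T2.r 3)
[13] T3.cas  hit  (counter 4, T3.r 3)
[14] T2.cas  miss  (counter 4, T2.r 3)

A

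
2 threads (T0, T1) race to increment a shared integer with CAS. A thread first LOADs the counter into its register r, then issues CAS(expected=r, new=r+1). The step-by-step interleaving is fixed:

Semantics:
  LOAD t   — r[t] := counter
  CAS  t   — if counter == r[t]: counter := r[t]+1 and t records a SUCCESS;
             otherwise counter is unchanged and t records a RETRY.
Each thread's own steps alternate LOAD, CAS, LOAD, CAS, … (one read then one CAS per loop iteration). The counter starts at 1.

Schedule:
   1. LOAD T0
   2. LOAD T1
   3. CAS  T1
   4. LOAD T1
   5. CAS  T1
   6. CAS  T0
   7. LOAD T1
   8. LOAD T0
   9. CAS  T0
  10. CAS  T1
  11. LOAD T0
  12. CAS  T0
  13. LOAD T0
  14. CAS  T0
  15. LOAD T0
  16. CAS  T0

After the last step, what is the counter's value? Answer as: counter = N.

step 1: T0 LOAD ⇒ load; ctr=1 reg=1
step 2: T1 LOAD ⇒ load; ctr=1 reg=1
step 3: T1 CAS ⇒ ok; ctr=2 reg=1
step 4: T1 LOAD ⇒ load; ctr=2 reg=2
step 5: T1 CAS ⇒ ok; ctr=3 reg=2
step 6: T0 CAS ⇒ retry; ctr=3 reg=1
step 7: T1 LOAD ⇒ load; ctr=3 reg=3
step 8: T0 LOAD ⇒ load; ctr=3 reg=3
step 9: T0 CAS ⇒ ok; ctr=4 reg=3
step 10: T1 CAS ⇒ retry; ctr=4 reg=3
step 11: T0 LOAD ⇒ load; ctr=4 reg=4
step 12: T0 CAS ⇒ ok; ctr=5 reg=4
step 13: T0 LOAD ⇒ load; ctr=5 reg=5
step 14: T0 CAS ⇒ ok; ctr=6 reg=5
step 15: T0 LOAD ⇒ load; ctr=6 reg=6
step 16: T0 CAS ⇒ ok; ctr=7 reg=6

counter = 7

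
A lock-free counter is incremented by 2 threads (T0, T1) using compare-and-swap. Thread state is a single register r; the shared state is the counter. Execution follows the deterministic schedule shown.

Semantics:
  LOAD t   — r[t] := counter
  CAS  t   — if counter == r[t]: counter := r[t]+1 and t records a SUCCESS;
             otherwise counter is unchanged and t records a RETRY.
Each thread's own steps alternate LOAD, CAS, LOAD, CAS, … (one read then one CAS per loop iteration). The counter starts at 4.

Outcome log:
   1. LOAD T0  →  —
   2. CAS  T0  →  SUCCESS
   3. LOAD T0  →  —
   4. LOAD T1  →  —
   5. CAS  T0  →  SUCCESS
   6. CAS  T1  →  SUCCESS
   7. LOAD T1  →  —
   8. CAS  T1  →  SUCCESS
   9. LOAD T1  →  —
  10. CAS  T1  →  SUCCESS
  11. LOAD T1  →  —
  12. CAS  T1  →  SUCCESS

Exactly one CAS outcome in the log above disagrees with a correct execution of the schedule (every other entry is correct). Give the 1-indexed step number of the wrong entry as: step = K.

step = 6

Reference trace:
[1] T0.load  rd  (counter 4, T0.r 4)
[2] T0.cas  hit  (counter 5, T0.r 4)
[3] T0.load  rd  (counter 5, T0.r 5)
[4] T1.load  rd  (counter 5, T1.r 5)
[5] T0.cas  hit  (counter 6, T0.r 5)
[6] T1.cas  miss  (counter 6, T1.r 5)
[7] T1.load  rd  (counter 6, T1.r 6)
[8] T1.cas  hit  (counter 7, T1.r 6)
[9] T1.load  rd  (counter 7, T1.r 7)
[10] T1.cas  hit  (counter 8, T1.r 7)
[11] T1.load  rd  (counter 8, T1.r 8)
[12] T1.cas  hit  (counter 9, T1.r 8)
Mismatch at 6.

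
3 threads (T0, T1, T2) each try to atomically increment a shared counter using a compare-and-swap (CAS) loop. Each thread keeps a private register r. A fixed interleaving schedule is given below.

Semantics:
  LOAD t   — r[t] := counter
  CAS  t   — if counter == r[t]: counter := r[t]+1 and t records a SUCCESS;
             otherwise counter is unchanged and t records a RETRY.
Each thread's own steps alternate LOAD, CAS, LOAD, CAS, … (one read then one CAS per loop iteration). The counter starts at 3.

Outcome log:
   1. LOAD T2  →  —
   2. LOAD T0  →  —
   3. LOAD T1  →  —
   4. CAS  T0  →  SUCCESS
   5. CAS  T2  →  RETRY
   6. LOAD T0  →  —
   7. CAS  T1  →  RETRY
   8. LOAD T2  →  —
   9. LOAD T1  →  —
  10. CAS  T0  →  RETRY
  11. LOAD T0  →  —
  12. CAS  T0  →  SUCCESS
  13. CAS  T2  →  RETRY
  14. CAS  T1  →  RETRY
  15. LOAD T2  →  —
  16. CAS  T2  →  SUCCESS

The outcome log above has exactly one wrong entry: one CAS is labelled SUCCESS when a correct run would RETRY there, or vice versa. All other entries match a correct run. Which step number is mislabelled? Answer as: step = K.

step = 10

Correct run:
1. LOAD T2 → mem=3 r[T2]=3 [LOAD]
2. LOAD T0 → mem=3 r[T0]=3 [LOAD]
3. LOAD T1 → mem=3 r[T1]=3 [LOAD]
4. CAS T0 → mem=4 r[T0]=3 [OK]
5. CAS T2 → mem=4 r[T2]=3 [RETRY]
6. LOAD T0 → mem=4 r[T0]=4 [LOAD]
7. CAS T1 → mem=4 r[T1]=3 [RETRY]
8. LOAD T2 → mem=4 r[T2]=4 [LOAD]
9. LOAD T1 → mem=4 r[T1]=4 [LOAD]
10. CAS T0 → mem=5 r[T0]=4 [OK]
11. LOAD T0 → mem=5 r[T0]=5 [LOAD]
12. CAS T0 → mem=6 r[T0]=5 [OK]
13. CAS T2 → mem=6 r[T2]=4 [RETRY]
14. CAS T1 → mem=6 r[T1]=4 [RETRY]
15. LOAD T2 → mem=6 r[T2]=6 [LOAD]
16. CAS T2 → mem=7 r[T2]=6 [OK]
Mismatch at 10.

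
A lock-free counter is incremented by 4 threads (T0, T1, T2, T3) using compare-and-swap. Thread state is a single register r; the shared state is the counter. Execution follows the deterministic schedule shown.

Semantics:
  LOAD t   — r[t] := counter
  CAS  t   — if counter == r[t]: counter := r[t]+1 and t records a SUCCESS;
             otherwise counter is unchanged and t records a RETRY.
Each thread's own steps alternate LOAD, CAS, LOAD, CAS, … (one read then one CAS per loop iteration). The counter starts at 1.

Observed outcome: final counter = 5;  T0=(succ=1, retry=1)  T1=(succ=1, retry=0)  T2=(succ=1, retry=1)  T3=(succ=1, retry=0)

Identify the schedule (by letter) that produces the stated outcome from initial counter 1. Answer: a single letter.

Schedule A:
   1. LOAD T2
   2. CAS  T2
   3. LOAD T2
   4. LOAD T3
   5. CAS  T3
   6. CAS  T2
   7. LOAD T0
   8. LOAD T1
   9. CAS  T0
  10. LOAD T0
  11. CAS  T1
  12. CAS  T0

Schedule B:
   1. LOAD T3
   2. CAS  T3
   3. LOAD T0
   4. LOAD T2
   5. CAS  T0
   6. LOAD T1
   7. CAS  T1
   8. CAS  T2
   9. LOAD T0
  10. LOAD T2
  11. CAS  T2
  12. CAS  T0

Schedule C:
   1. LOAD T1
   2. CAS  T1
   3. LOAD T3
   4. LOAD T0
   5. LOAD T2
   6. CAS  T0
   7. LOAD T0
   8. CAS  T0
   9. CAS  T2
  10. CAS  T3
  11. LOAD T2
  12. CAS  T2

Simulating candidate B:
[1] T3.load  rd  (counter 1, T3.r 1)
[2] T3.cas  hit  (counter 2, T3.r 1)
[3] T0.load  rd  (counter 2, T0.r 2)
[4] T2.load  rd  (counter 2, T2.r 2)
[5] T0.cas  hit  (counter 3, T0.r 2)
[6] T1.load  rd  (counter 3, T1.r 3)
[7] T1.cas  hit  (counter 4, T1.r 3)
[8] T2.cas  miss  (counter 4, T2.r 2)
[9] T0.load  rd  (counter 4, T0.r 4)
[10] T2.load  rd  (counter 4, T2.r 4)
[11] T2.cas  hit  (counter 5, T2.r 4)
[12] T0.cas  miss  (counter 5, T0.r 4)

B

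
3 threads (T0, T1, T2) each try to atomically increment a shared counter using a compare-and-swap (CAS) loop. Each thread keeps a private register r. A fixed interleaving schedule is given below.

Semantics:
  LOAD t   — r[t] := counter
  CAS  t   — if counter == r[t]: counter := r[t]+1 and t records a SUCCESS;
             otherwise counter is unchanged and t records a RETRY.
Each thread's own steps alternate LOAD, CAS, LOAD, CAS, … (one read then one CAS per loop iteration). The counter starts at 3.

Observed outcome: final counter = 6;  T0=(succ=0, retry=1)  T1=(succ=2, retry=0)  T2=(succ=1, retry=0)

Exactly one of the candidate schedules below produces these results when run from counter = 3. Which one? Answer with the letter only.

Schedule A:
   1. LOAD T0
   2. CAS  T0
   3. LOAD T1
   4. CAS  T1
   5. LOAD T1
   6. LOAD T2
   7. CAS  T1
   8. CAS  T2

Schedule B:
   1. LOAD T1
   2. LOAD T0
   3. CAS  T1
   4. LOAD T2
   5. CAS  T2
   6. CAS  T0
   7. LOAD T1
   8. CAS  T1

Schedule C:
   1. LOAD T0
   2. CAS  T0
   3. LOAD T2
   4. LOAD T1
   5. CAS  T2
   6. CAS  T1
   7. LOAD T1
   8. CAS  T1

Run B:
[1] T1.load  rd  (counter 3, T1.r 3)
[2] T0.load  rd  (counter 3, T0.r 3)
[3] T1.cas  hit  (counter 4, T1.r 3)
[4] T2.load  rd  (counter 4, T2.r 4)
[5] T2.cas  hit  (counter 5, T2.r 4)
[6] T0.cas  miss  (counter 5, T0.r 3)
[7] T1.load  rd  (counter 5, T1.r 5)
[8] T1.cas  hit  (counter 6, T1.r 5)

B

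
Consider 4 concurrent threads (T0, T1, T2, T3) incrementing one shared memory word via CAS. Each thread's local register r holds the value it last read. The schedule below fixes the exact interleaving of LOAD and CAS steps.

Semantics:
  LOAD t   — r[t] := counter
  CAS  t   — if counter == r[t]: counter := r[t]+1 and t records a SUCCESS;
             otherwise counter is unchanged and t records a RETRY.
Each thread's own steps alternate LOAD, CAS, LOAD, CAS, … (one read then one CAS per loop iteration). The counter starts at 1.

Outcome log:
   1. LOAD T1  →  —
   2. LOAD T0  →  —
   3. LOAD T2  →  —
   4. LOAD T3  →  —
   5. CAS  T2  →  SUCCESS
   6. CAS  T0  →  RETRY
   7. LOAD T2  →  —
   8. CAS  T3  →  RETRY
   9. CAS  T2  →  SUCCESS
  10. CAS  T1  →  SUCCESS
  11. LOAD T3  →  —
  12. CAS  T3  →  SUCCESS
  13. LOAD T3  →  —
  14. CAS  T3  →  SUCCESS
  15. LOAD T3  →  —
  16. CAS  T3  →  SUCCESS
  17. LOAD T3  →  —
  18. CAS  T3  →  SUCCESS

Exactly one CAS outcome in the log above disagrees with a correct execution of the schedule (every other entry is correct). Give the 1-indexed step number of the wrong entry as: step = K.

step = 10

Re-executing:
step 1: T1 LOAD ⇒ load; ctr=1 reg=1
step 2: T0 LOAD ⇒ load; ctr=1 reg=1
step 3: T2 LOAD ⇒ load; ctr=1 reg=1
step 4: T3 LOAD ⇒ load; ctr=1 reg=1
step 5: T2 CAS ⇒ ok; ctr=2 reg=1
step 6: T0 CAS ⇒ retry; ctr=2 reg=1
step 7: T2 LOAD ⇒ load; ctr=2 reg=2
step 8: T3 CAS ⇒ retry; ctr=2 reg=1
step 9: T2 CAS ⇒ ok; ctr=3 reg=2
step 10: T1 CAS ⇒ retry; ctr=3 reg=1
step 11: T3 LOAD ⇒ load; ctr=3 reg=3
step 12: T3 CAS ⇒ ok; ctr=4 reg=3
step 13: T3 LOAD ⇒ load; ctr=4 reg=4
step 14: T3 CAS ⇒ ok; ctr=5 reg=4
step 15: T3 LOAD ⇒ load; ctr=5 reg=5
step 16: T3 CAS ⇒ ok; ctr=6 reg=5
step 17: T3 LOAD ⇒ load; ctr=6 reg=6
step 18: T3 CAS ⇒ ok; ctr=7 reg=6
Log disagrees first at step 10.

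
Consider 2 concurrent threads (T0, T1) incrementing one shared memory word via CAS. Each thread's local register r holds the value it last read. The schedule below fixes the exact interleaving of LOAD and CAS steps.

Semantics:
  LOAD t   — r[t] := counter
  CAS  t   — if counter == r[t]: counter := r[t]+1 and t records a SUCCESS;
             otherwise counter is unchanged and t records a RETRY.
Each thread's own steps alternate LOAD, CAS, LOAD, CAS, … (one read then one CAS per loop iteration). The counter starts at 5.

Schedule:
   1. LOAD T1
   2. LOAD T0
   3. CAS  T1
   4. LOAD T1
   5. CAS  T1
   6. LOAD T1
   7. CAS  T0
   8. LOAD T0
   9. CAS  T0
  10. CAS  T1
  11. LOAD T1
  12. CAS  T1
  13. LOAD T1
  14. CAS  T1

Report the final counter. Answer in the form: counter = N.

T1 LOAD — after: cnt=5, r=5 — load
T0 LOAD — after: cnt=5, r=5 — load
T1 CAS — after: cnt=6, r=5 — ok
T1 LOAD — after: cnt=6, r=6 — load
T1 CAS — after: cnt=7, r=6 — ok
T1 LOAD — after: cnt=7, r=7 — load
T0 CAS — after: cnt=7, r=5 — retry
T0 LOAD — after: cnt=7, r=7 — load
T0 CAS — after: cnt=8, r=7 — ok
T1 CAS — after: cnt=8, r=7 — retry
T1 LOAD — after: cnt=8, r=8 — load
T1 CAS — after: cnt=9, r=8 — ok
T1 LOAD — after: cnt=9, r=9 — load
T1 CAS — after: cnt=10, r=9 — ok

counter = 10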